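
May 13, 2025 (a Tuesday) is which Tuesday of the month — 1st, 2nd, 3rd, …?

2nd

Day 13 falls in week ⌈13/7⌉ of the month.
Days 1–7 hold the 1st Tuesday, 8–14 the 2nd, 15–21 the 3rd, 22–28 the 4th, 29–31 the 5th.
13 is in the range for the 2nd.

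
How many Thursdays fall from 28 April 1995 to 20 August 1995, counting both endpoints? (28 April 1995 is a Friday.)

16

28 April 1995 is a Friday; the first Thursday on or after it is 4 May 1995 (6 days later).
From 4 May 1995 to 20 August 1995: 27 + 30 + 31 + 20 = 108 days (rest of May, June, July, August).
108 ÷ 7 = 15 full weeks with remainder 3, so 15 more Thursdays after the first → 16.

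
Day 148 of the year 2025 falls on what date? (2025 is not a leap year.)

May 28, 2025

January has 31 days (148 − 31 = 117 remain).
February has 28 days (117 − 28 = 89 remain).
March has 31 days (89 − 31 = 58 remain).
April has 30 days (58 − 30 = 28 remain).
28 into May → May 28.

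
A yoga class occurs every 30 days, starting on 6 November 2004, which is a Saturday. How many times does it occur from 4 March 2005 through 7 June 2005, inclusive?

Occurrences land 30·i days after 6 November 2004 for i = 0, 1, 2, …
4 March 2005 is 118 days after the start; 118 ÷ 30 = 3 remainder 28; since the remainder is 28, round up to i = 4. First occurrence in the window: #5 on 6 March 2005 (4×30 = 120 days in).
7 June 2005 is 213 days after the start; 213 ÷ 30 = 7 remainder 3. Last occurrence in the window: #8 on 4 June 2005.
Occurrences #5 through #8: 4 in total.

4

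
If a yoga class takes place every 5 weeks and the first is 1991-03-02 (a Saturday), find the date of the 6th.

1991-08-24

The 6th occurrence is 5 intervals after the first: 5 × 35 = 175 days after 1991-03-02.
March has 31 days — 29 days to the end of March leaves 146.
April has 30 days (116 left).
May has 31 days (85 left).
June has 30 days (55 left).
July has 31 days (24 left).
24 days into August → 1991-08-24.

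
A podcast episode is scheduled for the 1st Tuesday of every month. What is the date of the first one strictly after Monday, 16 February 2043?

February 2043 starts on a Sunday, so its 1st Tuesday is 3 February 2043 (2 days in).
That is not after 16 February 2043, so look at March 2043.
March 2043 starts on a Sunday, so its 1st Tuesday is 3 March 2043 (2 days in).

3 March 2043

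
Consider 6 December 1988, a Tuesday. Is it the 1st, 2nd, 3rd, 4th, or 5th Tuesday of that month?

1st

Day 6 falls in week ⌈6/7⌉ of the month.
Days 1–7 hold the 1st Tuesday, 8–14 the 2nd, 15–21 the 3rd, 22–28 the 4th, 29–31 the 5th.
6 is in the range for the 1st.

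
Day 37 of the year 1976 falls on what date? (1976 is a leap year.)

6 February 1976

January has 31 days (37 − 31 = 6 remain).
6 into February → February 6.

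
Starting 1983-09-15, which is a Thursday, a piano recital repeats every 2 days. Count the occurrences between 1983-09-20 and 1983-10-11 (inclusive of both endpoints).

11

Occurrences land 2·i days after 1983-09-15 for i = 0, 1, 2, …
1983-09-20 is 5 days after the start; 5 ÷ 2 = 2 remainder 1; since the remainder is 1, round up to i = 3. First occurrence in the window: #4 on 1983-09-21 (3×2 = 6 days in).
1983-10-11 is 26 days after the start; 26 ÷ 2 = 13 remainder 0. Last occurrence in the window: #14 on 1983-10-11.
Occurrences #4 through #14: 11 in total.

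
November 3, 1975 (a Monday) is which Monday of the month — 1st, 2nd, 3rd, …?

Day 3 falls in week ⌈3/7⌉ of the month.
Days 1–7 hold the 1st Monday, 8–14 the 2nd, 15–21 the 3rd, 22–28 the 4th, 29–31 the 5th.
3 is in the range for the 1st.

1st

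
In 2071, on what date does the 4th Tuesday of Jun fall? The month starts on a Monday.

Jun 2071 begins on a Monday, so the first Tuesday is Jun 2 (1 day later).
The 4th Tuesday is 3 weeks later: 2 + 21 = 23.

Jun 23, 2071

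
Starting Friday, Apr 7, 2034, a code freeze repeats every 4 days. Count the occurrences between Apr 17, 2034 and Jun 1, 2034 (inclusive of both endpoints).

11

Occurrences land 4·i days after Apr 7, 2034 for i = 0, 1, 2, …
Apr 17, 2034 is 10 days after the start; 10 ÷ 4 = 2 remainder 2; since the remainder is 2, round up to i = 3. First occurrence in the window: #4 on Apr 19, 2034 (3×4 = 12 days in).
Jun 1, 2034 is 55 days after the start; 55 ÷ 4 = 13 remainder 3. Last occurrence in the window: #14 on May 29, 2034.
Occurrences #4 through #14: 11 in total.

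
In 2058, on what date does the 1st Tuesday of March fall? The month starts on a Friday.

2058-03-05

March 2058 begins on a Friday, so the first Tuesday is March 5 (4 days later).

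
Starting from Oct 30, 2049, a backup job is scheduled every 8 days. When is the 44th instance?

The 44th occurrence is 43 intervals after the first: 43 × 8 = 344 days after Oct 30, 2049.
Oct has 31 days — 1 day to the end of Oct leaves 343.
Nov has 30 days (313 left).
Dec has 31 days (282 left).
Jan has 31 days (251 left).
Feb has 28 days (223 left).
Mar has 31 days (192 left).
Apr has 30 days (162 left).
May has 31 days (131 left).
Jun has 30 days (101 left).
Jul has 31 days (70 left).
Aug has 31 days (39 left).
Sep has 30 days (9 left).
9 days into Oct → Oct 9, 2050.

Oct 9, 2050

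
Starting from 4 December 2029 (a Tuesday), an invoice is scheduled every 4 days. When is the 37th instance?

27 April 2030

The 37th occurrence is 36 intervals after the first: 36 × 4 = 144 days after 4 December 2029.
December has 31 days — 27 days to the end of December leaves 117.
January has 31 days (86 left).
February has 28 days (58 left).
March has 31 days (27 left).
27 days into April → 27 April 2030.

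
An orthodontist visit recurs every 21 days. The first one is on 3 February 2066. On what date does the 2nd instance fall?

The 2nd occurrence is 1 interval after the first: 1 × 21 = 21 days after 3 February 2066.
21 days later is 24 February 2066.

24 February 2066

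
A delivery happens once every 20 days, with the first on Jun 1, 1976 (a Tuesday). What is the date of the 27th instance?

Nov 3, 1977

The 27th occurrence is 26 intervals after the first: 26 × 20 = 520 days after Jun 1, 1976.
Jun has 30 days — 29 days to the end of Jun leaves 491.
From end of Jun to end of 1976 is 184 days (307 left).
Jan has 31 days (276 left).
Feb has 28 days (248 left).
Mar has 31 days (217 left).
Apr has 30 days (187 left).
May has 31 days (156 left).
Jun has 30 days (126 left).
Jul has 31 days (95 left).
Aug has 31 days (64 left).
Sep has 30 days (34 left).
Oct has 31 days (3 left).
3 days into Nov → Nov 3, 1977.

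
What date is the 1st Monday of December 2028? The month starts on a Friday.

December 4, 2028

December 2028 begins on a Friday, so the first Monday is December 4 (3 days later).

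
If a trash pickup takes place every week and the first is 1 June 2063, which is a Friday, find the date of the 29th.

The 29th occurrence is 28 intervals after the first: 28 × 7 = 196 days after 1 June 2063.
June has 30 days — 29 days to the end of June leaves 167.
July has 31 days (136 left).
August has 31 days (105 left).
September has 30 days (75 left).
October has 31 days (44 left).
November has 30 days (14 left).
14 days into December → 14 December 2063.

14 December 2063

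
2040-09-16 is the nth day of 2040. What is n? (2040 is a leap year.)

Days in months before September: 31 + 29 + 31 + 30 + 31 + 30 + 31 + 31 = 244.
Plus 16 days into September → day 260.

260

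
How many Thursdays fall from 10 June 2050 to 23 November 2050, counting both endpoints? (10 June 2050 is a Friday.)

23

10 June 2050 is a Friday; the first Thursday on or after it is 16 June 2050 (6 days later).
From 16 June 2050 to 23 November 2050: 14 + 31 + 31 + 30 + 31 + 23 = 160 days (rest of June, July, August, September, October, November).
160 ÷ 7 = 22 full weeks with remainder 6, so 22 more Thursdays after the first → 23.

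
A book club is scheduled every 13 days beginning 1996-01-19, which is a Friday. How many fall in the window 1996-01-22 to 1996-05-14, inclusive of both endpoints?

8

Occurrences land 13·i days after 1996-01-19 for i = 0, 1, 2, …
1996-01-22 is 3 days after the start; 3 ÷ 13 = 0 remainder 3; since the remainder is 3, round up to i = 1. First occurrence in the window: #2 on 1996-02-01 (1×13 = 13 days in).
1996-05-14 is 116 days after the start; 116 ÷ 13 = 8 remainder 12. Last occurrence in the window: #9 on 1996-05-02.
Occurrences #2 through #9: 8 in total.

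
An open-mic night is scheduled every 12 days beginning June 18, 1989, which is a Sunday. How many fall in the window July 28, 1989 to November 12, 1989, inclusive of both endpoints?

9

Occurrences land 12·i days after June 18, 1989 for i = 0, 1, 2, …
July 28, 1989 is 40 days after the start; 40 ÷ 12 = 3 remainder 4; since the remainder is 4, round up to i = 4. First occurrence in the window: #5 on August 5, 1989 (4×12 = 48 days in).
November 12, 1989 is 147 days after the start; 147 ÷ 12 = 12 remainder 3. Last occurrence in the window: #13 on November 9, 1989.
Occurrences #5 through #13: 9 in total.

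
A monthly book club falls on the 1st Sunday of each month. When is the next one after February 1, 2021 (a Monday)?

February 2021 starts on a Monday, so its 1st Sunday is February 7, 2021 (6 days in).
February 7, 2021 is after February 1, 2021, so that is the next one.

February 7, 2021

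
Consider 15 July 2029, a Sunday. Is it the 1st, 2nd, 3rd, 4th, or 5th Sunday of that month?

Day 15 falls in week ⌈15/7⌉ of the month.
Days 1–7 hold the 1st Sunday, 8–14 the 2nd, 15–21 the 3rd, 22–28 the 4th, 29–31 the 5th.
15 is in the range for the 3rd.

3rd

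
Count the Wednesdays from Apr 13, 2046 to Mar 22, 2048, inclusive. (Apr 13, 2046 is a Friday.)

101

Apr 13, 2046 is a Friday; the first Wednesday on or after it is Apr 18, 2046 (5 days later).
From Apr 18, 2046 to Mar 22, 2048: 257 + 365 + 82 = 704 days (rest of 2046, 2047, to Mar 22, 2048 in 2048).
704 ÷ 7 = 100 full weeks with remainder 4, so 100 more Wednesdays after the first → 101.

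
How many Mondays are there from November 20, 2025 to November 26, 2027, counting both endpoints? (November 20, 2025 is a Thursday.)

November 20, 2025 is a Thursday; the first Monday on or after it is November 24, 2025 (4 days later).
From November 24, 2025 to November 26, 2027: 37 + 365 + 330 = 732 days (rest of 2025, 2026, to November 26, 2027 in 2027).
732 ÷ 7 = 104 full weeks with remainder 4, so 104 more Mondays after the first → 105.

105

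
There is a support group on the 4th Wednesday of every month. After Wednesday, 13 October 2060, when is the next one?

27 October 2060

October 2060 starts on a Friday; its first Wednesday is the 6th, so the 4th Wednesday is the 27th — 27 October 2060.
27 October 2060 is after 13 October 2060, so that is the next one.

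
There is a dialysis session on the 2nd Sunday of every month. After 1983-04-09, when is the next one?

April 1983 starts on a Friday; its first Sunday is the 3rd, so the 2nd Sunday is the 10th — 1983-04-10.
1983-04-10 is after 1983-04-09, so that is the next one.

1983-04-10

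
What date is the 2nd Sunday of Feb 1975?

The first Sunday of Feb 1975 is Feb 2.
The 2nd Sunday is 1 weeks later: 2 + 7 = 9.

Feb 9, 1975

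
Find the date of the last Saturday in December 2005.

December 31, 2005

December 2005 begins on a Thursday, so the first Saturday is December 3 (2 days later).
December 2005 has 31 days. Adding weeks: 3, 10, 17, 24, 31 — the last one ≤ 31 is the 31st.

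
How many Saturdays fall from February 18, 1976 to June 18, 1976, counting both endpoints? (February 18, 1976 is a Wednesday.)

February 18, 1976 is a Wednesday; the first Saturday on or after it is February 21, 1976 (3 days later).
From February 21, 1976 to June 18, 1976: 8 + 31 + 30 + 31 + 18 = 118 days (rest of February, March, April, May, June).
118 ÷ 7 = 16 full weeks with remainder 6, so 16 more Saturdays after the first → 17.

17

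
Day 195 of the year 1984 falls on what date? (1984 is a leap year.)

July 13, 1984

January has 31 days (195 − 31 = 164 remain).
February has 29 days (164 − 29 = 135 remain).
March has 31 days (135 − 31 = 104 remain).
April has 30 days (104 − 30 = 74 remain).
May has 31 days (74 − 31 = 43 remain).
June has 30 days (43 − 30 = 13 remain).
13 into July → July 13.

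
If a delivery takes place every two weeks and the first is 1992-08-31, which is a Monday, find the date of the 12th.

The 12th occurrence is 11 intervals after the first: 11 × 14 = 154 days after 1992-08-31.
August has 31 days — 0 days to the end of August leaves 154.
September has 30 days (124 left).
October has 31 days (93 left).
November has 30 days (63 left).
December has 31 days (32 left).
January has 31 days (1 left).
1 day into February → 1993-02-01.

1993-02-01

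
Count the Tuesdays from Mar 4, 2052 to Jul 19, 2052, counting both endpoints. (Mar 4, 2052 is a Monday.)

Mar 4, 2052 is a Monday; the first Tuesday on or after it is Mar 5, 2052 (1 day later).
From Mar 5, 2052 to Jul 19, 2052: 26 + 30 + 31 + 30 + 19 = 136 days (rest of Mar, Apr, May, Jun, Jul).
136 ÷ 7 = 19 full weeks with remainder 3, so 19 more Tuesdays after the first → 20.

20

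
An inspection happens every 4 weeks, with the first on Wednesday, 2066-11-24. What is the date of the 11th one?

The 11th occurrence is 10 intervals after the first: 10 × 28 = 280 days after 2066-11-24.
November has 30 days — 6 days to the end of November leaves 274.
December has 31 days (243 left).
January has 31 days (212 left).
February has 28 days (184 left).
March has 31 days (153 left).
April has 30 days (123 left).
May has 31 days (92 left).
June has 30 days (62 left).
July has 31 days (31 left).
31 days into August → 2067-08-31.

2067-08-31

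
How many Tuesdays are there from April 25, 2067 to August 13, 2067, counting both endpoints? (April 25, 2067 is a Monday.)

April 25, 2067 is a Monday; the first Tuesday on or after it is April 26, 2067 (1 day later).
From April 26, 2067 to August 13, 2067: 4 + 31 + 30 + 31 + 13 = 109 days (rest of April, May, June, July, August).
109 ÷ 7 = 15 full weeks with remainder 4, so 15 more Tuesdays after the first → 16.

16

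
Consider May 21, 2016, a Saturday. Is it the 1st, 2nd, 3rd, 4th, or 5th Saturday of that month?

Day 21 falls in week ⌈21/7⌉ of the month.
Days 1–7 hold the 1st Saturday, 8–14 the 2nd, 15–21 the 3rd, 22–28 the 4th, 29–31 the 5th.
21 is in the range for the 3rd.

3rd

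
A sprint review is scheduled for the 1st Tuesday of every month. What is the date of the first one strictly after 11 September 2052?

September 2052 starts on a Sunday, so its 1st Tuesday is 3 September 2052 (2 days in).
That is not after 11 September 2052, so look at October 2052.
October 2052 starts on a Tuesday, so its 1st Tuesday is 1 October 2052.

1 October 2052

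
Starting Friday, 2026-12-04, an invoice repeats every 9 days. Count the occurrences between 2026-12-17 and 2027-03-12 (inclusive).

9

Occurrences land 9·i days after 2026-12-04 for i = 0, 1, 2, …
2026-12-17 is 13 days after the start; 13 ÷ 9 = 1 remainder 4; since the remainder is 4, round up to i = 2. First occurrence in the window: #3 on 2026-12-22 (2×9 = 18 days in).
2027-03-12 is 98 days after the start; 98 ÷ 9 = 10 remainder 8. Last occurrence in the window: #11 on 2027-03-04.
Occurrences #3 through #11: 9 in total.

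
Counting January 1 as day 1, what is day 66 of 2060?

March 6, 2060

January has 31 days (66 − 31 = 35 remain).
February has 29 days (35 − 29 = 6 remain).
6 into March → March 6.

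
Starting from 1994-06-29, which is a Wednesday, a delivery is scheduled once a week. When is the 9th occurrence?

The 9th occurrence is 8 intervals after the first: 8 × 7 = 56 days after 1994-06-29.
June has 30 days — 1 day to the end of June leaves 55.
July has 31 days (24 left).
24 days into August → 1994-08-24.

1994-08-24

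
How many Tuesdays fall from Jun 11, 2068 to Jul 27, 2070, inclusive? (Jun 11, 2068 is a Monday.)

111

Jun 11, 2068 is a Monday; the first Tuesday on or after it is Jun 12, 2068 (1 day later).
From Jun 12, 2068 to Jul 27, 2070: 202 + 365 + 208 = 775 days (rest of 2068, 2069, to Jul 27, 2070 in 2070).
775 ÷ 7 = 110 full weeks with remainder 5, so 110 more Tuesdays after the first → 111.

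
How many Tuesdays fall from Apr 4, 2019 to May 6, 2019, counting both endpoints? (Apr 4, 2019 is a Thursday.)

Apr 4, 2019 is a Thursday; the first Tuesday on or after it is Apr 9, 2019 (5 days later).
From Apr 9, 2019 to May 6, 2019: 21 + 6 = 27 days (rest of Apr, May).
27 ÷ 7 = 3 full weeks with remainder 6, so 3 more Tuesdays after the first → 4.

4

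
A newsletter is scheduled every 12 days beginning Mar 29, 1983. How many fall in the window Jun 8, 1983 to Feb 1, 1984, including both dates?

20

Occurrences land 12·i days after Mar 29, 1983 for i = 0, 1, 2, …
Jun 8, 1983 is 71 days after the start; 71 ÷ 12 = 5 remainder 11; since the remainder is 11, round up to i = 6. First occurrence in the window: #7 on Jun 9, 1983 (6×12 = 72 days in).
Feb 1, 1984 is 309 days after the start; 309 ÷ 12 = 25 remainder 9. Last occurrence in the window: #26 on Jan 23, 1984.
Occurrences #7 through #26: 20 in total.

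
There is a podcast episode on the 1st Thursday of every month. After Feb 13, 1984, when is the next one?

Feb 1984 starts on a Wednesday, so its 1st Thursday is Feb 2, 1984 (1 day in).
That is not after Feb 13, 1984, so look at Mar 1984.
Mar 1984 starts on a Thursday, so its 1st Thursday is Mar 1, 1984.

Mar 1, 1984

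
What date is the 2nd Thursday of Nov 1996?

Nov 14, 1996

The first Thursday of Nov 1996 is Nov 7.
The 2nd Thursday is 1 weeks later: 7 + 7 = 14.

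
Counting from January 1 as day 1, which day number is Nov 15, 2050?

Days in months before Nov: 31 + 28 + 31 + 30 + 31 + 30 + 31 + 31 + 30 + 31 = 304.
Plus 15 days into Nov → day 319.

319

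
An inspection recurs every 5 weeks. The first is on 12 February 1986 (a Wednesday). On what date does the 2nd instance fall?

The 2nd occurrence is 1 interval after the first: 1 × 35 = 35 days after 12 February 1986.
February has 28 days — 16 days to the end of February leaves 19.
19 days into March → 19 March 1986.

19 March 1986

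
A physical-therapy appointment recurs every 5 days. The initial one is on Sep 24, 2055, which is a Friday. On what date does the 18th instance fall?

The 18th occurrence is 17 intervals after the first: 17 × 5 = 85 days after Sep 24, 2055.
Sep has 30 days — 6 days to the end of Sep leaves 79.
Oct has 31 days (48 left).
Nov has 30 days (18 left).
18 days into Dec → Dec 18, 2055.

Dec 18, 2055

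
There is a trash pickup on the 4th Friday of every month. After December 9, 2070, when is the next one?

December 26, 2070

December 2070 starts on a Monday; its first Friday is the 5th, so the 4th Friday is the 26th — December 26, 2070.
December 26, 2070 is after December 9, 2070, so that is the next one.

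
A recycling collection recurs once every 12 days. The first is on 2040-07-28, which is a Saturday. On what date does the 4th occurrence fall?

2040-09-02

The 4th occurrence is 3 intervals after the first: 3 × 12 = 36 days after 2040-07-28.
July has 31 days — 3 days to the end of July leaves 33.
August has 31 days (2 left).
2 days into September → 2040-09-02.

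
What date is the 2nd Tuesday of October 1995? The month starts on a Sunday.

October 1995 begins on a Sunday, so the first Tuesday is October 3 (2 days later).
The 2nd Tuesday is 1 weeks later: 3 + 7 = 10.

1995-10-10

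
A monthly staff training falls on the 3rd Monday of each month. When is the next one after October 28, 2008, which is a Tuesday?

November 17, 2008

October 2008 starts on a Wednesday; its first Monday is the 6th, so the 3rd Monday is the 20th — October 20, 2008.
That is not after October 28, 2008, so look at November 2008.
November 2008 starts on a Saturday; its first Monday is the 3rd, so the 3rd Monday is the 17th — November 17, 2008.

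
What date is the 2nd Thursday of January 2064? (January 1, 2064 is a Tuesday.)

January 2064 begins on a Tuesday, so the first Thursday is January 3 (2 days later).
The 2nd Thursday is 1 weeks later: 3 + 7 = 10.

10 January 2064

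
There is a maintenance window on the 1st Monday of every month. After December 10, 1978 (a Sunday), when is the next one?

December 1978 starts on a Friday, so its 1st Monday is December 4, 1978 (3 days in).
That is not after December 10, 1978, so look at January 1979.
January 1979 starts on a Monday, so its 1st Monday is January 1, 1979.

January 1, 1979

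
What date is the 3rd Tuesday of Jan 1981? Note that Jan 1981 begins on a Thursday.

Jan 20, 1981

Jan 1981 begins on a Thursday, so the first Tuesday is Jan 6 (5 days later).
The 3rd Tuesday is 2 weeks later: 6 + 14 = 20.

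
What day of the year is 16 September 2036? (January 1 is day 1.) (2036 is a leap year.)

Days in months before September: 31 + 29 + 31 + 30 + 31 + 30 + 31 + 31 = 244.
Plus 16 days into September → day 260.

260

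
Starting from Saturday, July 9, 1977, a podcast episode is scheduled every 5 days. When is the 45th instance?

The 45th occurrence is 44 intervals after the first: 44 × 5 = 220 days after July 9, 1977.
July has 31 days — 22 days to the end of July leaves 198.
August has 31 days (167 left).
September has 30 days (137 left).
October has 31 days (106 left).
November has 30 days (76 left).
December has 31 days (45 left).
January has 31 days (14 left).
14 days into February → February 14, 1978.

February 14, 1978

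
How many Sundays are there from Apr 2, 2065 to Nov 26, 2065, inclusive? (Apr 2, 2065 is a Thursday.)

34

Apr 2, 2065 is a Thursday; the first Sunday on or after it is Apr 5, 2065 (3 days later).
From Apr 5, 2065 to Nov 26, 2065: 25 + 31 + 30 + 31 + 31 + 30 + 31 + 26 = 235 days (rest of Apr, May, Jun, Jul, Aug, Sep, Oct, Nov).
235 ÷ 7 = 33 full weeks with remainder 4, so 33 more Sundays after the first → 34.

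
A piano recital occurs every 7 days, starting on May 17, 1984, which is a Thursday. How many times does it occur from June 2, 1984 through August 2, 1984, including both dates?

Occurrences land 7·i days after May 17, 1984 for i = 0, 1, 2, …
June 2, 1984 is 16 days after the start; 16 ÷ 7 = 2 remainder 2; since the remainder is 2, round up to i = 3. First occurrence in the window: #4 on June 7, 1984 (3×7 = 21 days in).
August 2, 1984 is 77 days after the start; 77 ÷ 7 = 11 remainder 0. Last occurrence in the window: #12 on August 2, 1984.
Occurrences #4 through #12: 9 in total.

9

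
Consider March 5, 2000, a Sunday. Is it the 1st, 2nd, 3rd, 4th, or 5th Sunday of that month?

1st

Day 5 falls in week ⌈5/7⌉ of the month.
Days 1–7 hold the 1st Sunday, 8–14 the 2nd, 15–21 the 3rd, 22–28 the 4th, 29–31 the 5th.
5 is in the range for the 1st.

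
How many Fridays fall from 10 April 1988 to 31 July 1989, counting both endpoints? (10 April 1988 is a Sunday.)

10 April 1988 is a Sunday; the first Friday on or after it is 15 April 1988 (5 days later).
From 15 April 1988 to 31 July 1989: 260 + 212 = 472 days (rest of 1988, to 31 July 1989 in 1989).
472 ÷ 7 = 67 full weeks with remainder 3, so 67 more Fridays after the first → 68.

68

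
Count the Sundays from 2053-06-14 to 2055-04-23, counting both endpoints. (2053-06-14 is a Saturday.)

2053-06-14 is a Saturday; the first Sunday on or after it is 2053-06-15 (1 day later).
From 2053-06-15 to 2055-04-23: 199 + 365 + 113 = 677 days (rest of 2053, 2054, to 2055-04-23 in 2055).
677 ÷ 7 = 96 full weeks with remainder 5, so 96 more Sundays after the first → 97.

97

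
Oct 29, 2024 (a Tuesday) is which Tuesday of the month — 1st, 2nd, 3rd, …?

Day 29 falls in week ⌈29/7⌉ of the month.
Days 1–7 hold the 1st Tuesday, 8–14 the 2nd, 15–21 the 3rd, 22–28 the 4th, 29–31 the 5th.
29 is in the range for the 5th.

5th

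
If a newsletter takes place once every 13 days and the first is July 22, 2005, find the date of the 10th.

November 16, 2005

The 10th occurrence is 9 intervals after the first: 9 × 13 = 117 days after July 22, 2005.
July has 31 days — 9 days to the end of July leaves 108.
August has 31 days (77 left).
September has 30 days (47 left).
October has 31 days (16 left).
16 days into November → November 16, 2005.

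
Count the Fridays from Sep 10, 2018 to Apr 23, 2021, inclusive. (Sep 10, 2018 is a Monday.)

Sep 10, 2018 is a Monday; the first Friday on or after it is Sep 14, 2018 (4 days later).
From Sep 14, 2018 to Apr 23, 2021: 108 + 365 + 366 + 113 = 952 days (rest of 2018, 2019, 2020, to Apr 23, 2021 in 2021).
952 ÷ 7 = 136 full weeks with remainder 0, so 136 more Fridays after the first → 137.

137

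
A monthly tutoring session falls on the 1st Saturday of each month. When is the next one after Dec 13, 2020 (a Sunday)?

Jan 2, 2021

Dec 2020 starts on a Tuesday, so its 1st Saturday is Dec 5, 2020 (4 days in).
That is not after Dec 13, 2020, so look at Jan 2021.
Jan 2021 starts on a Friday, so its 1st Saturday is Jan 2, 2021 (1 day in).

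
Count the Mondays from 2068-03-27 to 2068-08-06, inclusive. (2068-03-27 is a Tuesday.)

19

2068-03-27 is a Tuesday; the first Monday on or after it is 2068-04-02 (6 days later).
From 2068-04-02 to 2068-08-06: 28 + 31 + 30 + 31 + 6 = 126 days (rest of April, May, June, July, August).
126 ÷ 7 = 18 full weeks with remainder 0, so 18 more Mondays after the first → 19.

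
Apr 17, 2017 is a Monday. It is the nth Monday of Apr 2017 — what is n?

3rd

Day 17 falls in week ⌈17/7⌉ of the month.
Days 1–7 hold the 1st Monday, 8–14 the 2nd, 15–21 the 3rd, 22–28 the 4th, 29–31 the 5th.
17 is in the range for the 3rd.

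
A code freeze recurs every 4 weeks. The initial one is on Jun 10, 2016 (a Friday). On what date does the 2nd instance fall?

Jul 8, 2016

The 2nd occurrence is 1 interval after the first: 1 × 28 = 28 days after Jun 10, 2016.
Jun has 30 days — 20 days to the end of Jun leaves 8.
8 days into Jul → Jul 8, 2016.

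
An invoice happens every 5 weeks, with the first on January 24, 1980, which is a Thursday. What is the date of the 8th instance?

The 8th occurrence is 7 intervals after the first: 7 × 35 = 245 days after January 24, 1980.
January has 31 days — 7 days to the end of January leaves 238.
February has 29 days (209 left).
March has 31 days (178 left).
April has 30 days (148 left).
May has 31 days (117 left).
June has 30 days (87 left).
July has 31 days (56 left).
August has 31 days (25 left).
25 days into September → September 25, 1980.

September 25, 1980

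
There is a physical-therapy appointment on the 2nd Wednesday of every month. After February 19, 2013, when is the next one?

March 13, 2013

February 2013 starts on a Friday; its first Wednesday is the 6th, so the 2nd Wednesday is the 13th — February 13, 2013.
That is not after February 19, 2013, so look at March 2013.
March 2013 starts on a Friday; its first Wednesday is the 6th, so the 2nd Wednesday is the 13th — March 13, 2013.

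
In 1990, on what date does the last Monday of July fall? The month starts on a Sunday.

1990-07-30

July 1990 begins on a Sunday, so the first Monday is July 2 (1 day later).
July 1990 has 31 days. Adding weeks: 2, 9, 16, 23, 30 — the last one ≤ 31 is the 30th.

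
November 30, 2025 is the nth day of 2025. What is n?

334

Days in months before November: 31 + 28 + 31 + 30 + 31 + 30 + 31 + 31 + 30 + 31 = 304.
Plus 30 days into November → day 334.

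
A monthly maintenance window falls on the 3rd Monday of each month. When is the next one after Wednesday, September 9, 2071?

September 2071 starts on a Tuesday; its first Monday is the 7th, so the 3rd Monday is the 21st — September 21, 2071.
September 21, 2071 is after September 9, 2071, so that is the next one.

September 21, 2071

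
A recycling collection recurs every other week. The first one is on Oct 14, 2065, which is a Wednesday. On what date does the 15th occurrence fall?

Apr 28, 2066

The 15th occurrence is 14 intervals after the first: 14 × 14 = 196 days after Oct 14, 2065.
Oct has 31 days — 17 days to the end of Oct leaves 179.
Nov has 30 days (149 left).
Dec has 31 days (118 left).
Jan has 31 days (87 left).
Feb has 28 days (59 left).
Mar has 31 days (28 left).
28 days into Apr → Apr 28, 2066.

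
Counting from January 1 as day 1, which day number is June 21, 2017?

Days in months before June: 31 + 28 + 31 + 30 + 31 = 151.
Plus 21 days into June → day 172.

172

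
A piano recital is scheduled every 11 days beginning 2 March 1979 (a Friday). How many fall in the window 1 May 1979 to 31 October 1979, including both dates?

Occurrences land 11·i days after 2 March 1979 for i = 0, 1, 2, …
1 May 1979 is 60 days after the start; 60 ÷ 11 = 5 remainder 5; since the remainder is 5, round up to i = 6. First occurrence in the window: #7 on 7 May 1979 (6×11 = 66 days in).
31 October 1979 is 243 days after the start; 243 ÷ 11 = 22 remainder 1. Last occurrence in the window: #23 on 30 October 1979.
Occurrences #7 through #23: 17 in total.

17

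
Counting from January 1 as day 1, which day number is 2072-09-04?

Days in months before September: 31 + 29 + 31 + 30 + 31 + 30 + 31 + 31 = 244.
Plus 4 days into September → day 248.

248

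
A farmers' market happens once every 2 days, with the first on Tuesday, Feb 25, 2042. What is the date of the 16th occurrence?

The 16th occurrence is 15 intervals after the first: 15 × 2 = 30 days after Feb 25, 2042.
Feb has 28 days — 3 days to the end of Feb leaves 27.
27 days into Mar → Mar 27, 2042.

Mar 27, 2042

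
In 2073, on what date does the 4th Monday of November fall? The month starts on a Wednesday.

November 2073 begins on a Wednesday, so the first Monday is November 6 (5 days later).
The 4th Monday is 3 weeks later: 6 + 21 = 27.

November 27, 2073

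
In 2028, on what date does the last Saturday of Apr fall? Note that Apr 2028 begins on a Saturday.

Apr 2028 begins on a Saturday, so the first Saturday is Apr 1.
Apr 2028 has 30 days. Adding weeks: 1, 8, 15, 22, 29 — the last one ≤ 30 is the 29th.

Apr 29, 2028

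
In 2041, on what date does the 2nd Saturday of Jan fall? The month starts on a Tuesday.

Jan 2041 begins on a Tuesday, so the first Saturday is Jan 5 (4 days later).
The 2nd Saturday is 1 weeks later: 5 + 7 = 12.

Jan 12, 2041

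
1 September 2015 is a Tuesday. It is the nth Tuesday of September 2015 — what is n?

1st

Day 1 falls in week ⌈1/7⌉ of the month.
Days 1–7 hold the 1st Tuesday, 8–14 the 2nd, 15–21 the 3rd, 22–28 the 4th, 29–31 the 5th.
1 is in the range for the 1st.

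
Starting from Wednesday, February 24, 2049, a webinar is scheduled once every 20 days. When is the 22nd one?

April 20, 2050

The 22nd occurrence is 21 intervals after the first: 21 × 20 = 420 days after February 24, 2049.
February has 28 days — 4 days to the end of February leaves 416.
From end of February to end of 2049 is 306 days (110 left).
January has 31 days (79 left).
February has 28 days (51 left).
March has 31 days (20 left).
20 days into April → April 20, 2050.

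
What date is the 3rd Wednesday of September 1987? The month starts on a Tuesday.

16 September 1987

September 1987 begins on a Tuesday, so the first Wednesday is September 2 (1 day later).
The 3rd Wednesday is 2 weeks later: 2 + 14 = 16.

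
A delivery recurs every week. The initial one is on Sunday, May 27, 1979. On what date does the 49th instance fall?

April 27, 1980

The 49th occurrence is 48 intervals after the first: 48 × 7 = 336 days after May 27, 1979.
May has 31 days — 4 days to the end of May leaves 332.
June has 30 days (302 left).
July has 31 days (271 left).
August has 31 days (240 left).
September has 30 days (210 left).
October has 31 days (179 left).
November has 30 days (149 left).
December has 31 days (118 left).
January has 31 days (87 left).
February has 29 days (58 left).
March has 31 days (27 left).
27 days into April → April 27, 1980.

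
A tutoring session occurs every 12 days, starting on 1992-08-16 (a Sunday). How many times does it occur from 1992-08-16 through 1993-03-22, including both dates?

Occurrences land 12·i days after 1992-08-16 for i = 0, 1, 2, …
The window opens on the start date, so the first occurrence inside is #1 on 1992-08-16.
1993-03-22 is 218 days after the start; 218 ÷ 12 = 18 remainder 2. Last occurrence in the window: #19 on 1993-03-20.
Occurrences #1 through #19: 19 in total.

19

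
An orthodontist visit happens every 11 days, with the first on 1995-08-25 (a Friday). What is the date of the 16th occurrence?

1996-02-06

The 16th occurrence is 15 intervals after the first: 15 × 11 = 165 days after 1995-08-25.
August has 31 days — 6 days to the end of August leaves 159.
September has 30 days (129 left).
October has 31 days (98 left).
November has 30 days (68 left).
December has 31 days (37 left).
January has 31 days (6 left).
6 days into February → 1996-02-06.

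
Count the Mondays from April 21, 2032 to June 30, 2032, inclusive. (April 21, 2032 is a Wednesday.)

10

April 21, 2032 is a Wednesday; the first Monday on or after it is April 26, 2032 (5 days later).
From April 26, 2032 to June 30, 2032: 4 + 31 + 30 = 65 days (rest of April, May, June).
65 ÷ 7 = 9 full weeks with remainder 2, so 9 more Mondays after the first → 10.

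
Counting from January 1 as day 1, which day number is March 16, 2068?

Days in months before March: 31 + 29 = 60.
Plus 16 days into March → day 76.

76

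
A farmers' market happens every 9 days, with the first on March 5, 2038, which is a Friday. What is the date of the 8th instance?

May 7, 2038

The 8th occurrence is 7 intervals after the first: 7 × 9 = 63 days after March 5, 2038.
March has 31 days — 26 days to the end of March leaves 37.
April has 30 days (7 left).
7 days into May → May 7, 2038.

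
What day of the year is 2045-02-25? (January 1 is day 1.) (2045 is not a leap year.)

56

Days in months before February: 31 = 31.
Plus 25 days into February → day 56.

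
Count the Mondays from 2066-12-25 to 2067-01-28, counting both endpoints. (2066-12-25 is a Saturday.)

2066-12-25 is a Saturday; the first Monday on or after it is 2066-12-27 (2 days later).
From 2066-12-27 to 2067-01-28: 4 + 28 = 32 days (rest of December, January).
32 ÷ 7 = 4 full weeks with remainder 4, so 4 more Mondays after the first → 5.

5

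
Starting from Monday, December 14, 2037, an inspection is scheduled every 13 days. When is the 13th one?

The 13th occurrence is 12 intervals after the first: 12 × 13 = 156 days after December 14, 2037.
December has 31 days — 17 days to the end of December leaves 139.
January has 31 days (108 left).
February has 28 days (80 left).
March has 31 days (49 left).
April has 30 days (19 left).
19 days into May → May 19, 2038.

May 19, 2038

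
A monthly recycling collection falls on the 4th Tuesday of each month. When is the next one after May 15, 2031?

May 27, 2031

May 2031 starts on a Thursday; its first Tuesday is the 6th, so the 4th Tuesday is the 27th — May 27, 2031.
May 27, 2031 is after May 15, 2031, so that is the next one.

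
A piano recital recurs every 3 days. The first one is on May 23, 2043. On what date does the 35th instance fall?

September 2, 2043

The 35th occurrence is 34 intervals after the first: 34 × 3 = 102 days after May 23, 2043.
May has 31 days — 8 days to the end of May leaves 94.
June has 30 days (64 left).
July has 31 days (33 left).
August has 31 days (2 left).
2 days into September → September 2, 2043.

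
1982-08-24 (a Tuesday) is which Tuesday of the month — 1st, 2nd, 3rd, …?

4th

Day 24 falls in week ⌈24/7⌉ of the month.
Days 1–7 hold the 1st Tuesday, 8–14 the 2nd, 15–21 the 3rd, 22–28 the 4th, 29–31 the 5th.
24 is in the range for the 4th.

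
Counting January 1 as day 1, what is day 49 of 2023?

Jan has 31 days (49 − 31 = 18 remain).
18 into Feb → Feb 18.

Feb 18, 2023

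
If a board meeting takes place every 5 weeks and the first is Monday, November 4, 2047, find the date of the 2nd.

The 2nd occurrence is 1 interval after the first: 1 × 35 = 35 days after November 4, 2047.
November has 30 days — 26 days to the end of November leaves 9.
9 days into December → December 9, 2047.

December 9, 2047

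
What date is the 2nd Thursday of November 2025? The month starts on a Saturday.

November 13, 2025

November 2025 begins on a Saturday, so the first Thursday is November 6 (5 days later).
The 2nd Thursday is 1 weeks later: 6 + 7 = 13.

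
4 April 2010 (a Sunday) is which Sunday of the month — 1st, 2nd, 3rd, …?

Day 4 falls in week ⌈4/7⌉ of the month.
Days 1–7 hold the 1st Sunday, 8–14 the 2nd, 15–21 the 3rd, 22–28 the 4th, 29–31 the 5th.
4 is in the range for the 1st.

1st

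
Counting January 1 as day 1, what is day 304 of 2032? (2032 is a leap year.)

30 October 2032

January has 31 days (304 − 31 = 273 remain).
February has 29 days (273 − 29 = 244 remain).
March has 31 days (244 − 31 = 213 remain).
April has 30 days (213 − 30 = 183 remain).
May has 31 days (183 − 31 = 152 remain).
June has 30 days (152 − 30 = 122 remain).
July has 31 days (122 − 31 = 91 remain).
August has 31 days (91 − 31 = 60 remain).
September has 30 days (60 − 30 = 30 remain).
30 into October → October 30.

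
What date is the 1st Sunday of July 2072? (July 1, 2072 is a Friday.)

July 2072 begins on a Friday, so the first Sunday is July 3 (2 days later).

2072-07-03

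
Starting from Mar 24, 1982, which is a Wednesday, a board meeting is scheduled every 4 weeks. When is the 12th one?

The 12th occurrence is 11 intervals after the first: 11 × 28 = 308 days after Mar 24, 1982.
Mar has 31 days — 7 days to the end of Mar leaves 301.
Apr has 30 days (271 left).
May has 31 days (240 left).
Jun has 30 days (210 left).
Jul has 31 days (179 left).
Aug has 31 days (148 left).
Sep has 30 days (118 left).
Oct has 31 days (87 left).
Nov has 30 days (57 left).
Dec has 31 days (26 left).
26 days into Jan → Jan 26, 1983.

Jan 26, 1983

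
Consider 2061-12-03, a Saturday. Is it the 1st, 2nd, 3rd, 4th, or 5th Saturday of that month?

1st

Day 3 falls in week ⌈3/7⌉ of the month.
Days 1–7 hold the 1st Saturday, 8–14 the 2nd, 15–21 the 3rd, 22–28 the 4th, 29–31 the 5th.
3 is in the range for the 1st.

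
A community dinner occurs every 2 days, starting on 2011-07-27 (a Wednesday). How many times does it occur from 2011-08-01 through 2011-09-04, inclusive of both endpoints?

Occurrences land 2·i days after 2011-07-27 for i = 0, 1, 2, …
2011-08-01 is 5 days after the start; 5 ÷ 2 = 2 remainder 1; since the remainder is 1, round up to i = 3. First occurrence in the window: #4 on 2011-08-02 (3×2 = 6 days in).
2011-09-04 is 39 days after the start; 39 ÷ 2 = 19 remainder 1. Last occurrence in the window: #20 on 2011-09-03.
Occurrences #4 through #20: 17 in total.

17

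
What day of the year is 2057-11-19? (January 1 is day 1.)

Days in months before November: 31 + 28 + 31 + 30 + 31 + 30 + 31 + 31 + 30 + 31 = 304.
Plus 19 days into November → day 323.

323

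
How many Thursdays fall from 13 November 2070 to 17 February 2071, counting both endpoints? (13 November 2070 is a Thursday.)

13 November 2070 is a Thursday; the first Thursday on or after it is 13 November 2070.
From 13 November 2070 to 17 February 2071: 17 + 31 + 31 + 17 = 96 days (rest of November, December, January, February).
96 ÷ 7 = 13 full weeks with remainder 5, so 13 more Thursdays after the first → 14.

14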